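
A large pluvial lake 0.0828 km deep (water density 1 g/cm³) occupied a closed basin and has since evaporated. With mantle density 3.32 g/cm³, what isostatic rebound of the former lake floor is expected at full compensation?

0.0249 km

u = d ρ_w/ρ_m = 0.0828 km × 1/3.32 = 0.0249 km.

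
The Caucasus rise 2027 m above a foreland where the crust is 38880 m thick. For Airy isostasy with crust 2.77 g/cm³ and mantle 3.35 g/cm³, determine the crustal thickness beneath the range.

50600 m

Root depth r = h ρ_c / (ρ_m − ρ_c) = 2027 m × 2.77 / 0.58 = 9681 m.
Total thickness = T + h + r = 38880 m + 2027 m + 9681 m = 50600 m.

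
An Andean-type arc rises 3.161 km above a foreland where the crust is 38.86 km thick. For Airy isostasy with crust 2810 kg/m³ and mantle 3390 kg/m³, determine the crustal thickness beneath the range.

Root depth r = h ρ_c / (ρ_m − ρ_c) = 3.161 km × 2810 / 580 = 15.31 km.
Total thickness = T + h + r = 38.86 km + 3.161 km + 15.31 km = 57.3 km.

57.3 km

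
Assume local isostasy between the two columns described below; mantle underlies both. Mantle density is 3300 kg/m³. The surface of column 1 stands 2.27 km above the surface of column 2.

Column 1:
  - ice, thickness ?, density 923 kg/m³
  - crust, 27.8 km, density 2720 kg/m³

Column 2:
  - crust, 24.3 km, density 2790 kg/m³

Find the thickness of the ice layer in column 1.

Take the compensation level at the base of the deeper column (depth z_c below the surface of column 1) and equate Σ ρ_i t_i down to z_c; mantle fills any gap and the z_c terms cancel.
Column 1: x×923 + 27.8×2720 + (z_c − 27.8 − x)×3300
Column 2: 2.27×0 + 24.3×2790 + (z_c − 2.27 − 24.3)×3300
The z_c×3300 term appears on both sides and cancels. Collect the known terms of each column as K = Σ(ρt)_known − 3300 × (depth of known layers): K_1 = 75616 − 3300×27.8 = −16124; K_2 = 67797 − 3300×(2.27 + 24.3) = −19884.
Balance: K_1 − x×(3300 − 923) = K_2, so x = (K_1 − K_2)/(3300 − 923) = 3760/2377 = 1.58 km.

1.58 km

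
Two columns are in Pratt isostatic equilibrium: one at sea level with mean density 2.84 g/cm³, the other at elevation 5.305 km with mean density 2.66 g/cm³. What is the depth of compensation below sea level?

78.4 km

ρ_ref D = ρ (D + h) → D (ρ_ref − ρ) = ρ h.
D = ρ h/(ρ_ref − ρ) = 2.66 × 5.305 km/(2.84 − 2.66) = 78.4 km.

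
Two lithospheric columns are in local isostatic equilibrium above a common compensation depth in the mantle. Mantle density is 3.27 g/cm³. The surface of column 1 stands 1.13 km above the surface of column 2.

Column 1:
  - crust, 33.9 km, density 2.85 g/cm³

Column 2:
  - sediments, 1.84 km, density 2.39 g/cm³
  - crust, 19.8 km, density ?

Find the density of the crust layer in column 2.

2.82 g/cm³

Take the compensation level at the base of the deeper column (depth z_c below the surface of column 1) and equate Σ ρ_i t_i down to z_c; mantle fills any gap and the z_c terms cancel.
Column 1: 33.9×2.85 + (z_c − 33.9)×3.27
Column 2: 1.13×0 + 1.84×2.39 + 19.8×ρ + (z_c − 1.13 − 21.64)×3.27
The z_c×3.27 term appears on both sides and cancels. Collect the known terms of each column as K = Σ(ρt)_known − 3.27 × (depth of known layers): K_1 = 96.615 − 3.27×33.9 = −14.238; K_2 = 4.3976 − 3.27×(1.13 + 21.64) = −70.0603.
Balance: K_1 = K_2 + 19.8×ρ, so ρ = (K_1 − K_2)/19.8 = 55.8223/19.8 = 2.82 g/cm³.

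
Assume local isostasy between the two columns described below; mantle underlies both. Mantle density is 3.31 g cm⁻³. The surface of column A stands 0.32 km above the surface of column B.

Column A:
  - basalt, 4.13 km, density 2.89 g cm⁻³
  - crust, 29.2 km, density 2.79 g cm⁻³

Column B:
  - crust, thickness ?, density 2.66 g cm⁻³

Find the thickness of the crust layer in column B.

Take the compensation level at the base of the deeper column (depth z_c below the surface of column A) and equate Σ ρ_i t_i down to z_c; mantle fills any gap and the z_c terms cancel.
Column A: 4.13×2.89 + 29.2×2.79 + (z_c − 33.33)×3.31
Column B: 0.32×0 + x×2.66 + (z_c − 0.32 − 0 − x)×3.31
The z_c×3.31 term appears on both sides and cancels. Collect the known terms of each column as K = Σ(ρt)_known − 3.31 × (depth of known layers): K_A = 93.4037 − 3.31×33.33 = −16.9186; K_B = 0 − 3.31×(0.32 + 0) = −1.0592.
Balance: K_A = K_B − x×(3.31 − 2.66), so x = (K_B − K_A)/(3.31 − 2.66) = 15.8594/0.65 = 24.4 km.

24.4 km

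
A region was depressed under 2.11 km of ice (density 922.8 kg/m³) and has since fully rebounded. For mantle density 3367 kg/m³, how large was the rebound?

0.578 km

Removing the load lets mantle flow back in; uplift u satisfies ρ_ice t = ρ_m u.
u = t ρ_ice/ρ_m = 2.11 km × 922.8/3367 = 0.578 km.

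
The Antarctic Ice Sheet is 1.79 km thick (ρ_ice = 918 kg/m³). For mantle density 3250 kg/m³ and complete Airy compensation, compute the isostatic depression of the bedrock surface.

In Airy isostatic equilibrium: the ice load ρ_ice t is balanced by mantle displaced below, ρ_m s.
s = t ρ_ice / ρ_m = 1.79 km × 918/3250 = 0.506 km.

0.506 km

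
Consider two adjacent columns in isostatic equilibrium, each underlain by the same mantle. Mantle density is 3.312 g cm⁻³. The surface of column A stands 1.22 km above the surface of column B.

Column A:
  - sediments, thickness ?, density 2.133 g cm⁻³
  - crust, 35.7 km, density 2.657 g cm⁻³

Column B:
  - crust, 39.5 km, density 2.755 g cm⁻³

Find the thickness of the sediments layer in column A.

Take the compensation level at the base of the deeper column (depth z_c below the surface of column A) and equate Σ ρ_i t_i down to z_c; mantle fills any gap and the z_c terms cancel.
Column A: x×2.133 + 35.7×2.657 + (z_c − 35.7 − x)×3.312
Column B: 1.22×0 + 39.5×2.755 + (z_c − 1.22 − 39.5)×3.312
The z_c×3.312 term appears on both sides and cancels. Collect the known terms of each column as K = Σ(ρt)_known − 3.312 × (depth of known layers): K_A = 94.8549 − 3.312×35.7 = −23.3835; K_B = 108.8225 − 3.312×(1.22 + 39.5) = −26.04214.
Balance: K_A − x×(3.312 − 2.133) = K_B, so x = (K_A − K_B)/(3.312 − 2.133) = 2.65864/1.179 = 2.25 km.

2.25 km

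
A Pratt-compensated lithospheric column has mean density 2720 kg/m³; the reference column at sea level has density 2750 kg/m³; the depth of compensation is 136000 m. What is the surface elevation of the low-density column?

ρ_ref D = ρ (D + h) → h = D (ρ_ref − ρ)/ρ.
h = 136000 m × (2750 − 2720)/2720 = 1500 m.

1500 m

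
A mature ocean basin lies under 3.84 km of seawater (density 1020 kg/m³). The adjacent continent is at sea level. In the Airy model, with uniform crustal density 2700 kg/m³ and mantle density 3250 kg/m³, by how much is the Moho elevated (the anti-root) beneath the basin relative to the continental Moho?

11.7 km

In Airy isostatic equilibrium: replacing crust with seawater at the top is compensated by replacing crust with mantle at the base: d (ρ_c − ρ_w) = a (ρ_m − ρ_c).
a = d (ρ_c − ρ_w)/(ρ_m − ρ_c) = 3.84 km × 1680/550 = 11.7 km.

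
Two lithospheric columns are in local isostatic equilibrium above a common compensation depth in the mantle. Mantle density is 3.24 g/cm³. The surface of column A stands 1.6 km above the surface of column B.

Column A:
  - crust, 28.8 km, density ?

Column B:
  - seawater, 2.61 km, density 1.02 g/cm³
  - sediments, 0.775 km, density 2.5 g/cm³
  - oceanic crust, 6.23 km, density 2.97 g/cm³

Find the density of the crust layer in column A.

Take the compensation level at the base of the deeper column (depth z_c below the surface of column A) and equate Σ ρ_i t_i down to z_c; mantle fills any gap and the z_c terms cancel.
Column A: 28.8×ρ + (z_c − 28.8)×3.24
Column B: 1.6×0 + 2.61×1.02 + 0.775×2.5 + 6.23×2.97 + (z_c − 1.6 − 9.615)×3.24
The z_c×3.24 term appears on both sides and cancels. Collect the known terms of each column as K = Σ(ρt)_known − 3.24 × (depth of known layers): K_A = 0 − 3.24×28.8 = −93.312; K_B = 23.1028 − 3.24×(1.6 + 9.615) = −13.2338.
Balance: K_A + 28.8×ρ = K_B, so ρ = (K_B − K_A)/28.8 = 80.0782/28.8 = 2.78 g/cm³.

2.78 g/cm³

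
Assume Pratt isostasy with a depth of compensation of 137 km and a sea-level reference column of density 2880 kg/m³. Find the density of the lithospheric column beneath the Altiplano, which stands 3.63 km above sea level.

2810 kg/m³

Pratt balance: ρ_ref D = ρ (D + h).
ρ = ρ_ref D/(D + h) = 2880 × 137 km/(137 km + 3.63 km) = 2810 kg/m³.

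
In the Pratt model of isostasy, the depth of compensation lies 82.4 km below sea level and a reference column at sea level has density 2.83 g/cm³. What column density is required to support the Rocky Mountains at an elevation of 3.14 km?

Pratt balance: ρ_ref D = ρ (D + h).
ρ = ρ_ref D/(D + h) = 2.83 × 82.4 km/(82.4 km + 3.14 km) = 2.73 g/cm³.

2.73 g/cm³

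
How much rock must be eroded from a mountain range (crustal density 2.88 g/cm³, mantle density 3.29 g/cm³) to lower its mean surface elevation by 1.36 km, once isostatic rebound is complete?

Net drop Δ = e − u = e − e ρ_c/ρ_m = e (ρ_m − ρ_c)/ρ_m.
e = Δ ρ_m/(ρ_m − ρ_c) = 1.36 km × 3.29/0.41 = 10.9 km.

10.9 km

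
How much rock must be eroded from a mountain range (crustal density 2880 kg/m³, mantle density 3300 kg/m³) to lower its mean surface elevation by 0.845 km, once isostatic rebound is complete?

6.64 km

Net drop Δ = e − u = e − e ρ_c/ρ_m = e (ρ_m − ρ_c)/ρ_m.
e = Δ ρ_m/(ρ_m − ρ_c) = 0.845 km × 3300/420 = 6.64 km.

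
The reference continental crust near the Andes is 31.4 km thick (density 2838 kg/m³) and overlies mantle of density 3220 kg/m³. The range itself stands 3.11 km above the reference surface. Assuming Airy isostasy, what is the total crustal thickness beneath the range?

57.6 km

Root depth r = h ρ_c / (ρ_m − ρ_c) = 3.11 km × 2838 / 382 = 23.11 km.
Total thickness = T + h + r = 31.4 km + 3.11 km + 23.11 km = 57.6 km.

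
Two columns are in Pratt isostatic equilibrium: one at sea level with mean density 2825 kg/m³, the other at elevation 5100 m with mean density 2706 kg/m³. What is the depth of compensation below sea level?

ρ_ref D = ρ (D + h) → D (ρ_ref − ρ) = ρ h.
D = ρ h/(ρ_ref − ρ) = 2706 × 5100 m/(2825 − 2706) = 116000 m.

116000 m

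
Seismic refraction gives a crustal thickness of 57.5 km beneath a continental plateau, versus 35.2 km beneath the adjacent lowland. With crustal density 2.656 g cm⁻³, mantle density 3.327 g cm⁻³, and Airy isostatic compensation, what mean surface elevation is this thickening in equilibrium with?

Excess crust Δ = 57.5 km − 35.2 km = 22.3 km, split between elevation h and root r with h + r = Δ.
Airy balance ρ_c h = (ρ_m − ρ_c) r gives r = h ρ_c/(ρ_m − ρ_c), so h (1 + ρ_c/(ρ_m − ρ_c)) = Δ, i.e. h = Δ (ρ_m − ρ_c)/ρ_m.
h = 22.3 km × 0.671/3.327 = 4.5 km.

4.5 km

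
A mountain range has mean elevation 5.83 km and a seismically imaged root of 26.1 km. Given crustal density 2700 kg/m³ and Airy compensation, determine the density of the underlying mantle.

Airy balance: ρ_c h = (ρ_m − ρ_c) r → ρ_m = ρ_c (1 + h/r).
ρ_m = 2700 × (1 + 5.83 km/26.1 km) = 3300 kg/m³.

3300 kg/m³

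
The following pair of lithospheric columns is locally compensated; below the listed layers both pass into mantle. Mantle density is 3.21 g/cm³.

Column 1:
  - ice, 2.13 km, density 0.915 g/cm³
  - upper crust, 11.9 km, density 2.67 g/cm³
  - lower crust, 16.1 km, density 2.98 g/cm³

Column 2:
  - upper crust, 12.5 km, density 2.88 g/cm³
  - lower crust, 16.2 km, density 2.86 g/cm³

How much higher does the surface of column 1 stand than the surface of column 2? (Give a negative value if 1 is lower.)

For any compensation level in the mantle, the mantle terms cancel and isostasy reduces to e = (Σt_1 − Σt_2) − (Σ(ρt)_1 − Σ(ρt)_2) / ρ_m.
Σt_1 = 30.13 km; Σt_2 = 28.7 km; Σ(ρt)_1 = 81.69995; Σ(ρt)_2 = 82.332 (in km·g/cm³).
e = (30.13 − 28.7) − (81.69995 − 82.332) / 3.21 = 1.63 km.

1.63 km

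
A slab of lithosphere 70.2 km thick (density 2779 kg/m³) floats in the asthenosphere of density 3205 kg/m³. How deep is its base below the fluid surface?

60.9 km

Draft d = t ρ_obj/ρ_fluid = 70.2 km × 2779/3205 = 60.9 km.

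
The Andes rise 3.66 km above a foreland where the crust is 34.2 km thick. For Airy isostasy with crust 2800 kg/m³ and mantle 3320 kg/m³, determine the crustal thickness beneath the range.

Root depth r = h ρ_c / (ρ_m − ρ_c) = 3.66 km × 2800 / 520 = 19.71 km.
Total thickness = T + h + r = 34.2 km + 3.66 km + 19.71 km = 57.6 km.

57.6 km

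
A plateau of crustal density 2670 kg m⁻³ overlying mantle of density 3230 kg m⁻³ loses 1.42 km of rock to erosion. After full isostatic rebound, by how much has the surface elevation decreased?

Rebound u = e ρ_c/ρ_m = 1.42 km × 2670/3230 = 1.174 km.
Net surface drop = e − u = 1.42 km − 1.174 km = e (ρ_m − ρ_c)/ρ_m = 0.246 km.

0.246 km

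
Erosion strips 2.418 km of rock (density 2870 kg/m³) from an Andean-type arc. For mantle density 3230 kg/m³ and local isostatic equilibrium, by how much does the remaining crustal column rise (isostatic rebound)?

Unloading: uplift u = e ρ_c/ρ_m = 2.418 km × 2870/3230 = 2.15 km.

2.15 km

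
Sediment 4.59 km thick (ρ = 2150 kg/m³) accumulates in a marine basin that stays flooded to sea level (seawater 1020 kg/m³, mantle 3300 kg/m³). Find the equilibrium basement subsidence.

2.27 km

Submarine loading: the sediment displaces seawater, and the subsidence is in turn flooded, so s (ρ_m − ρ_w) = t (ρ_sed − ρ_w).
s = 4.59 km × (2150 − 1020) / (3300 − 1020) = 2.27 km.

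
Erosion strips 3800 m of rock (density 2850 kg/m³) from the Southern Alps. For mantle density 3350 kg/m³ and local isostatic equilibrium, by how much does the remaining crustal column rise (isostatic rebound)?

Unloading: uplift u = e ρ_c/ρ_m = 3800 m × 2850/3350 = 3230 m.

3230 m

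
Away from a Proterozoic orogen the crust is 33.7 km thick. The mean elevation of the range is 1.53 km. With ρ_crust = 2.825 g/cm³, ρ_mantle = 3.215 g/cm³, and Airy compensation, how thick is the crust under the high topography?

Root depth r = h ρ_c / (ρ_m − ρ_c) = 1.53 km × 2.825 / 0.39 = 11.08 km.
Total thickness = T + h + r = 33.7 km + 1.53 km + 11.08 km = 46.3 km.

46.3 km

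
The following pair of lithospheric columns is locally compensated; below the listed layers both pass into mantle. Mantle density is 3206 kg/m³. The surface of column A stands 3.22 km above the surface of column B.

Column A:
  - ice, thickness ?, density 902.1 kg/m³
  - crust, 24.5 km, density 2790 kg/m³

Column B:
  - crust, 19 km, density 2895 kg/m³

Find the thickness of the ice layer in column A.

2.62 km

Take the compensation level at the base of the deeper column (depth z_c below the surface of column A) and equate Σ ρ_i t_i down to z_c; mantle fills any gap and the z_c terms cancel.
Column A: x×902.1 + 24.5×2790 + (z_c − 24.5 − x)×3206
Column B: 3.22×0 + 19×2895 + (z_c − 3.22 − 19)×3206
The z_c×3206 term appears on both sides and cancels. Collect the known terms of each column as K = Σ(ρt)_known − 3206 × (depth of known layers): K_A = 68355 − 3206×24.5 = −10192; K_B = 55005 − 3206×(3.22 + 19) = −16232.32.
Balance: K_A − x×(3206 − 902.1) = K_B, so x = (K_A − K_B)/(3206 − 902.1) = 6040.32/2303.9 = 2.62 km.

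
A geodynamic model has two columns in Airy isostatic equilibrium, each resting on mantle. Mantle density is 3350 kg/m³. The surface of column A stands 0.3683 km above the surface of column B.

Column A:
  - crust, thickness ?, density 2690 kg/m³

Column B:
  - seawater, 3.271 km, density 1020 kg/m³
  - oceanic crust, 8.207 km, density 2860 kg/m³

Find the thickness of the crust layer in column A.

19.5 km

Take the compensation level at the base of the deeper column (depth z_c below the surface of column A) and equate Σ ρ_i t_i down to z_c; mantle fills any gap and the z_c terms cancel.
Column A: x×2690 + (z_c − 0 − x)×3350
Column B: 0.3683×0 + 3.271×1020 + 8.207×2860 + (z_c − 0.3683 − 11.478)×3350
The z_c×3350 term appears on both sides and cancels. Collect the known terms of each column as K = Σ(ρt)_known − 3350 × (depth of known layers): K_A = 0 − 3350×0 = 0; K_B = 26808.44 − 3350×(0.3683 + 11.478) = −12876.665.
Balance: K_A − x×(3350 − 2690) = K_B, so x = (K_A − K_B)/(3350 − 2690) = 12876.7/660 = 19.5 km.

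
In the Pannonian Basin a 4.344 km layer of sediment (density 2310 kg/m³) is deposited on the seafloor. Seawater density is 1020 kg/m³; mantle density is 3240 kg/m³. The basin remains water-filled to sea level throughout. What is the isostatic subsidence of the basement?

2.52 km

Submarine loading: the sediment displaces seawater, and the subsidence is in turn flooded, so s (ρ_m − ρ_w) = t (ρ_sed − ρ_w).
s = 4.344 km × (2310 − 1020) / (3240 − 1020) = 2.52 km.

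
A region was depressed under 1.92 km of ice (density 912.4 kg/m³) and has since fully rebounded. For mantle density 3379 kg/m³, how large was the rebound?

0.518 km

Removing the load lets mantle flow back in; uplift u satisfies ρ_ice t = ρ_m u.
u = t ρ_ice/ρ_m = 1.92 km × 912.4/3379 = 0.518 km.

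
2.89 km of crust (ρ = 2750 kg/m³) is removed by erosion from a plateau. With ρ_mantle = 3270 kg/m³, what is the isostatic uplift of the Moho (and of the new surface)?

Unloading: uplift u = e ρ_c/ρ_m = 2.89 km × 2750/3270 = 2.43 km.

2.43 km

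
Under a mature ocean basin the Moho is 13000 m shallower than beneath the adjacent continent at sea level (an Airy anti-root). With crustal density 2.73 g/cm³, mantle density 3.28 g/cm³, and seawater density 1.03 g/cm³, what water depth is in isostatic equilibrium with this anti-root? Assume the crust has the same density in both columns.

Replacing a thickness d of crust by seawater at the top must be balanced by replacing crust with mantle at the base: d (ρ_c − ρ_w) = a (ρ_m − ρ_c).
d = a (ρ_m − ρ_c)/(ρ_c − ρ_w) = 13000 m × 0.55/1.7 = 4210 m.

4210 m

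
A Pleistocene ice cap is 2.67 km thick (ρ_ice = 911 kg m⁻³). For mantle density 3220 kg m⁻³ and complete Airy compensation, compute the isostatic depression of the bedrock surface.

0.755 km

In Airy isostatic equilibrium: the ice load ρ_ice t is balanced by mantle displaced below, ρ_m s.
s = t ρ_ice / ρ_m = 2.67 km × 911/3220 = 0.755 km.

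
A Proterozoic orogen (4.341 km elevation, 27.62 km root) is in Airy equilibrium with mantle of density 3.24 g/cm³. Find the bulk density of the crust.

ρ_c h = (ρ_m − ρ_c) r → ρ_c (h + r) = ρ_m r → ρ_c = ρ_m r / (h + r).
ρ_c = 3.24 × 27.62 km / (4.341 km + 27.62 km) = 2.8 g/cm³.

2.8 g/cm³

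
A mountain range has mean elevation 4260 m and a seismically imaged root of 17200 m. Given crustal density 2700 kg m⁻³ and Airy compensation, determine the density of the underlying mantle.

Airy balance: ρ_c h = (ρ_m − ρ_c) r → ρ_m = ρ_c (1 + h/r).
ρ_m = 2700 × (1 + 4260 m/17200 m) = 3370 kg m⁻³.

3370 kg m⁻³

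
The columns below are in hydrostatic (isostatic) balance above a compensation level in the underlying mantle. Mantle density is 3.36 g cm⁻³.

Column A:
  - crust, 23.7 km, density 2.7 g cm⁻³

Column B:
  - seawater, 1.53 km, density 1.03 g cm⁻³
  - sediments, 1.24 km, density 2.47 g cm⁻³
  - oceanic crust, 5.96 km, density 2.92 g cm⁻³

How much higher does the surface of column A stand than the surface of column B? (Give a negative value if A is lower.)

For any compensation level in the mantle, the mantle terms cancel and isostasy reduces to e = (Σt_A − Σt_B) − (Σ(ρt)_A − Σ(ρt)_B) / ρ_m.
Σt_A = 23.7 km; Σt_B = 8.73 km; Σ(ρt)_A = 63.99; Σ(ρt)_B = 22.0419 (in km·g cm⁻³).
e = (23.7 − 8.73) − (63.99 − 22.0419) / 3.36 = 2.49 km.

2.49 km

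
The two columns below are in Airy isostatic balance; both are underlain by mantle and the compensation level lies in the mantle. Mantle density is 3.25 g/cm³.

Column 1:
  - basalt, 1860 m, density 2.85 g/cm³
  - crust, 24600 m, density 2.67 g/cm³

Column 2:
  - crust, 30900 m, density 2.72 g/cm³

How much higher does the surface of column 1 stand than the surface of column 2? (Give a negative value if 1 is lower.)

−420 m

For any compensation level in the mantle, the mantle terms cancel and isostasy reduces to e = (Σt_1 − Σt_2) − (Σ(ρt)_1 − Σ(ρt)_2) / ρ_m.
Σt_1 = 26460 m; Σt_2 = 30900 m; Σ(ρt)_1 = 70983; Σ(ρt)_2 = 84048 (in m·g/cm³).
e = (26460 − 30900) − (70983 − 84048) / 3.25 = −420 m.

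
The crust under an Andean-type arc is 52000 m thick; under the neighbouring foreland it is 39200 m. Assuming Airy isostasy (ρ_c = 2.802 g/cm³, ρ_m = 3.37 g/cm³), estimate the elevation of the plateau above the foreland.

Excess crust Δ = 52000 m − 39200 m = 12800 m, split between elevation h and root r with h + r = Δ.
Airy balance ρ_c h = (ρ_m − ρ_c) r gives r = h ρ_c/(ρ_m − ρ_c), so h (1 + ρ_c/(ρ_m − ρ_c)) = Δ, i.e. h = Δ (ρ_m − ρ_c)/ρ_m.
h = 12800 m × 0.568/3.37 = 2160 m.

2160 m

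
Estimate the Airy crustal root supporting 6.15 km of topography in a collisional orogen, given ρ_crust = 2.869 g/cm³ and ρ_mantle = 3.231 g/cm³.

By Archimedes' principle applied to the lithosphere: the weight of the topography is balanced by the buoyancy of the root, ρ_c h = (ρ_m − ρ_c) r.
r = h · ρ_c / (ρ_m − ρ_c) = 6.15 km × 2.869 / (3.231 − 2.869) = 48.7 km.

48.7 km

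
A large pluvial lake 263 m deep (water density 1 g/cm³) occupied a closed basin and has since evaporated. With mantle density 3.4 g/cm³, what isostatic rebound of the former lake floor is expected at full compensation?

77.4 m

u = d ρ_w/ρ_m = 263 m × 1/3.4 = 77.4 m.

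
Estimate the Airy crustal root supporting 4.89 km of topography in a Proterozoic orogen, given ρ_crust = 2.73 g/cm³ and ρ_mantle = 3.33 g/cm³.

22.2 km

Isostatic balance requires: the weight of the topography is balanced by the buoyancy of the root, ρ_c h = (ρ_m − ρ_c) r.
r = h · ρ_c / (ρ_m − ρ_c) = 4.89 km × 2.73 / (3.33 − 2.73) = 22.2 km.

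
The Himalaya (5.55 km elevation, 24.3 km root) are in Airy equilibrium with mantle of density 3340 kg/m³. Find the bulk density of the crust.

ρ_c h = (ρ_m − ρ_c) r → ρ_c (h + r) = ρ_m r → ρ_c = ρ_m r / (h + r).
ρ_c = 3340 × 24.3 km / (5.55 km + 24.3 km) = 2720 kg/m³.

2720 kg/m³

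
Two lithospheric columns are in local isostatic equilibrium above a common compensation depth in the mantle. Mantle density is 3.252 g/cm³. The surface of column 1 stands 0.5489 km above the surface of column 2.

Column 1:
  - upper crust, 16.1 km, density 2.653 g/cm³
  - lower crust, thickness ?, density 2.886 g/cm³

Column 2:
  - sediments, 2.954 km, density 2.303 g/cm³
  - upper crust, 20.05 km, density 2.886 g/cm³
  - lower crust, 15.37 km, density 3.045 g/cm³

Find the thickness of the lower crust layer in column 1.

14.9 km

Take the compensation level at the base of the deeper column (depth z_c below the surface of column 1) and equate Σ ρ_i t_i down to z_c; mantle fills any gap and the z_c terms cancel.
Column 1: 16.1×2.653 + x×2.886 + (z_c − 16.1 − x)×3.252
Column 2: 0.5489×0 + 2.954×2.303 + 20.05×2.886 + 15.37×3.045 + (z_c − 0.5489 − 38.374)×3.252
The z_c×3.252 term appears on both sides and cancels. Collect the known terms of each column as K = Σ(ρt)_known − 3.252 × (depth of known layers): K_1 = 42.7133 − 3.252×16.1 = −9.6439; K_2 = 111.469012 − 3.252×(0.5489 + 38.374) = −15.1082588.
Balance: K_1 − x×(3.252 − 2.886) = K_2, so x = (K_1 − K_2)/(3.252 − 2.886) = 5.46436/0.366 = 14.9 km.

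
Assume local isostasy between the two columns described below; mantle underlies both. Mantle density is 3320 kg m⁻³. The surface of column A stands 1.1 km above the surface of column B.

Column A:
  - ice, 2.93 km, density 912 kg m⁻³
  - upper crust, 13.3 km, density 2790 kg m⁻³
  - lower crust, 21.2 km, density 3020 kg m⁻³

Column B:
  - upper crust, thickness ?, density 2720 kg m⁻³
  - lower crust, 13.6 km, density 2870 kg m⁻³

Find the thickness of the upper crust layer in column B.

17.8 km

Take the compensation level at the base of the deeper column (depth z_c below the surface of column A) and equate Σ ρ_i t_i down to z_c; mantle fills any gap and the z_c terms cancel.
Column A: 2.93×912 + 13.3×2790 + 21.2×3020 + (z_c − 37.43)×3320
Column B: 1.1×0 + x×2720 + 13.6×2870 + (z_c − 1.1 − 13.6 − x)×3320
The z_c×3320 term appears on both sides and cancels. Collect the known terms of each column as K = Σ(ρt)_known − 3320 × (depth of known layers): K_A = 103803.16 − 3320×37.43 = −20464.44; K_B = 39032 − 3320×(1.1 + 13.6) = −9772.
Balance: K_A = K_B − x×(3320 − 2720), so x = (K_B − K_A)/(3320 − 2720) = 10692.4/600 = 17.8 km.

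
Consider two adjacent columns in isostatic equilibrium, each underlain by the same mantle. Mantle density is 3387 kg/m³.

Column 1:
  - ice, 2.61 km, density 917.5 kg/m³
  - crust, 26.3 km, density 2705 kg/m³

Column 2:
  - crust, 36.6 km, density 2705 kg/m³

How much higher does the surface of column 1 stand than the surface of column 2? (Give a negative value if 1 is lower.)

For any compensation level in the mantle, the mantle terms cancel and isostasy reduces to e = (Σt_1 − Σt_2) − (Σ(ρt)_1 − Σ(ρt)_2) / ρ_m.
Σt_1 = 28.91 km; Σt_2 = 36.6 km; Σ(ρt)_1 = 73536.175; Σ(ρt)_2 = 99003 (in km·kg/m³).
e = (28.91 − 36.6) − (73536.175 − 99003) / 3387 = −0.171 km.

−0.171 km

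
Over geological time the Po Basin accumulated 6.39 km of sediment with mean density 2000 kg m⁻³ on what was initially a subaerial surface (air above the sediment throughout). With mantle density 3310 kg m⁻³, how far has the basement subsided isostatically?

3.86 km

Subaerial load: s = t ρ_sed / ρ_m = 6.39 km × 2000/3310 = 3.86 km.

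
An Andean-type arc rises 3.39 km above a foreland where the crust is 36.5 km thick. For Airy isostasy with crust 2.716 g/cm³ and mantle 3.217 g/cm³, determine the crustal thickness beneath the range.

Root depth r = h ρ_c / (ρ_m − ρ_c) = 3.39 km × 2.716 / 0.501 = 18.38 km.
Total thickness = T + h + r = 36.5 km + 3.39 km + 18.38 km = 58.3 km.

58.3 km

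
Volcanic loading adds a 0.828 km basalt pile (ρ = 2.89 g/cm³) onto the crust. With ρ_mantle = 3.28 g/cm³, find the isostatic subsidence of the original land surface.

0.73 km

Subaerial loading: s = t ρ_load / ρ_m.
s = 0.828 km × 2.89/3.28 = 0.73 km.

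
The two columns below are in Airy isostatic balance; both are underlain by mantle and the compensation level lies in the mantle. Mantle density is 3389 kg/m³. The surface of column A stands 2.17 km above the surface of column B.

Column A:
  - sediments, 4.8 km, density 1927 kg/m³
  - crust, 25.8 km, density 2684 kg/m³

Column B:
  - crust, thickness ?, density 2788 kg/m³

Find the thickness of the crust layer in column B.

29.7 km

Take the compensation level at the base of the deeper column (depth z_c below the surface of column A) and equate Σ ρ_i t_i down to z_c; mantle fills any gap and the z_c terms cancel.
Column A: 4.8×1927 + 25.8×2684 + (z_c − 30.6)×3389
Column B: 2.17×0 + x×2788 + (z_c − 2.17 − 0 − x)×3389
The z_c×3389 term appears on both sides and cancels. Collect the known terms of each column as K = Σ(ρt)_known − 3389 × (depth of known layers): K_A = 78496.8 − 3389×30.6 = −25206.6; K_B = 0 − 3389×(2.17 + 0) = −7354.13.
Balance: K_A = K_B − x×(3389 − 2788), so x = (K_B − K_A)/(3389 − 2788) = 17852.5/601 = 29.7 km.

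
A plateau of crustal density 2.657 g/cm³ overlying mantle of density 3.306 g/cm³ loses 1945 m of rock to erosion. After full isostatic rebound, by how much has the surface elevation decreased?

382 m

Rebound u = e ρ_c/ρ_m = 1945 m × 2.657/3.306 = 1563 m.
Net surface drop = e − u = 1945 m − 1563 m = e (ρ_m − ρ_c)/ρ_m = 382 m.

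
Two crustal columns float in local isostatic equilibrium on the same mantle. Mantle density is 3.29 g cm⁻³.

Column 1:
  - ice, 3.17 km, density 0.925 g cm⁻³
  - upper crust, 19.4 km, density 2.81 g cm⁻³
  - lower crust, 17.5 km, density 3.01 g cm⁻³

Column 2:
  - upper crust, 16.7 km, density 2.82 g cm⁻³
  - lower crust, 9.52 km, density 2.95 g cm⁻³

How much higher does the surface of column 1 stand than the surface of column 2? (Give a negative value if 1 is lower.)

3.23 km

For any compensation level in the mantle, the mantle terms cancel and isostasy reduces to e = (Σt_1 − Σt_2) − (Σ(ρt)_1 − Σ(ρt)_2) / ρ_m.
Σt_1 = 40.07 km; Σt_2 = 26.22 km; Σ(ρt)_1 = 110.12125; Σ(ρt)_2 = 75.178 (in km·g cm⁻³).
e = (40.07 − 26.22) − (110.12125 − 75.178) / 3.29 = 3.23 km.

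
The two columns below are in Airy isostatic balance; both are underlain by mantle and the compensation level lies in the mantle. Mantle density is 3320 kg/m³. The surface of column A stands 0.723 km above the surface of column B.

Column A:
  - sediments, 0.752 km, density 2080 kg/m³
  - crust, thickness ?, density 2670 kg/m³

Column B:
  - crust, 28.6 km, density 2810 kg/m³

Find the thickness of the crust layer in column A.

Take the compensation level at the base of the deeper column (depth z_c below the surface of column A) and equate Σ ρ_i t_i down to z_c; mantle fills any gap and the z_c terms cancel.
Column A: 0.752×2080 + x×2670 + (z_c − 0.752 − x)×3320
Column B: 0.723×0 + 28.6×2810 + (z_c − 0.723 − 28.6)×3320
The z_c×3320 term appears on both sides and cancels. Collect the known terms of each column as K = Σ(ρt)_known − 3320 × (depth of known layers): K_A = 1564.16 − 3320×0.752 = −932.48; K_B = 80366 − 3320×(0.723 + 28.6) = −16986.36.
Balance: K_A − x×(3320 − 2670) = K_B, so x = (K_A − K_B)/(3320 − 2670) = 16053.9/650 = 24.7 km.

24.7 km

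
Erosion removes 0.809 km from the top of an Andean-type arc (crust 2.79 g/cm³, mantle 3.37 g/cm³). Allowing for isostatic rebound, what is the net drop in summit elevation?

0.139 km

Rebound u = e ρ_c/ρ_m = 0.809 km × 2.79/3.37 = 0.6698 km.
Net surface drop = e − u = 0.809 km − 0.6698 km = e (ρ_m − ρ_c)/ρ_m = 0.139 km.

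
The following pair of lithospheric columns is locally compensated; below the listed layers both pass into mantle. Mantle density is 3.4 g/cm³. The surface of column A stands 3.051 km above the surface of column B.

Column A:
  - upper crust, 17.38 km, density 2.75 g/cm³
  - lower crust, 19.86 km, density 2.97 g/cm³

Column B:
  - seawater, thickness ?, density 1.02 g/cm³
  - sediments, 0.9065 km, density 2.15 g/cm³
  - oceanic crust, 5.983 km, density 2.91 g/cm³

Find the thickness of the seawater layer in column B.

Take the compensation level at the base of the deeper column (depth z_c below the surface of column A) and equate Σ ρ_i t_i down to z_c; mantle fills any gap and the z_c terms cancel.
Column A: 17.38×2.75 + 19.86×2.97 + (z_c − 37.24)×3.4
Column B: 3.051×0 + x×1.02 + 0.9065×2.15 + 5.983×2.91 + (z_c − 3.051 − 6.8895 − x)×3.4
The z_c×3.4 term appears on both sides and cancels. Collect the known terms of each column as K = Σ(ρt)_known − 3.4 × (depth of known layers): K_A = 106.7792 − 3.4×37.24 = −19.8368; K_B = 19.359505 − 3.4×(3.051 + 6.8895) = −14.438195.
Balance: K_A = K_B − x×(3.4 − 1.02), so x = (K_B − K_A)/(3.4 − 1.02) = 5.3986/2.38 = 2.27 km.

2.27 km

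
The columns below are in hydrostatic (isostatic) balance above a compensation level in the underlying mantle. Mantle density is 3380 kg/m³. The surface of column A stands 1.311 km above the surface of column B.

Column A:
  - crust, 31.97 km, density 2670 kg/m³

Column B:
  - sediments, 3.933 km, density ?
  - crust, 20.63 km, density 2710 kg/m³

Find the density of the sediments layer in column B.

2250 kg/m³

Take the compensation level at the base of the deeper column (depth z_c below the surface of column A) and equate Σ ρ_i t_i down to z_c; mantle fills any gap and the z_c terms cancel.
Column A: 31.97×2670 + (z_c − 31.97)×3380
Column B: 1.311×0 + 3.933×ρ + 20.63×2710 + (z_c − 1.311 − 24.563)×3380
The z_c×3380 term appears on both sides and cancels. Collect the known terms of each column as K = Σ(ρt)_known − 3380 × (depth of known layers): K_A = 85359.9 − 3380×31.97 = −22698.7; K_B = 55907.3 − 3380×(1.311 + 24.563) = −31546.82.
Balance: K_A = K_B + 3.933×ρ, so ρ = (K_A − K_B)/3.933 = 8848.12/3.933 = 2250 kg/m³.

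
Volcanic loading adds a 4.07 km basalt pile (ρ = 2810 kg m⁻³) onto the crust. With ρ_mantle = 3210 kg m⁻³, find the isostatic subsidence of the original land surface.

Subaerial loading: s = t ρ_load / ρ_m.
s = 4.07 km × 2810/3210 = 3.56 km.

3.56 km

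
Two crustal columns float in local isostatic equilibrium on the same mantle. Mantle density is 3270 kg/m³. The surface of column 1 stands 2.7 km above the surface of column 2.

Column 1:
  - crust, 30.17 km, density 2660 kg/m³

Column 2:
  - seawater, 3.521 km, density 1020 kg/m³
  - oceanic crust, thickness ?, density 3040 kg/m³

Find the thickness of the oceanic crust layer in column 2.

Take the compensation level at the base of the deeper column (depth z_c below the surface of column 1) and equate Σ ρ_i t_i down to z_c; mantle fills any gap and the z_c terms cancel.
Column 1: 30.17×2660 + (z_c − 30.17)×3270
Column 2: 2.7×0 + 3.521×1020 + x×3040 + (z_c − 2.7 − 3.521 − x)×3270
The z_c×3270 term appears on both sides and cancels. Collect the known terms of each column as K = Σ(ρt)_known − 3270 × (depth of known layers): K_1 = 80252.2 − 3270×30.17 = −18403.7; K_2 = 3591.42 − 3270×(2.7 + 3.521) = −16751.25.
Balance: K_1 = K_2 − x×(3270 − 3040), so x = (K_2 − K_1)/(3270 − 3040) = 1652.45/230 = 7.18 km.

7.18 km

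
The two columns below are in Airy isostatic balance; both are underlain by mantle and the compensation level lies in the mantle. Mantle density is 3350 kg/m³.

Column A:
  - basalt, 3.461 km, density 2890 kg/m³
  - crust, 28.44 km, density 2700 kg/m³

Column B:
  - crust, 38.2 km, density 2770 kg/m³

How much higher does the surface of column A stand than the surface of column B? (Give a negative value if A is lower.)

For any compensation level in the mantle, the mantle terms cancel and isostasy reduces to e = (Σt_A − Σt_B) − (Σ(ρt)_A − Σ(ρt)_B) / ρ_m.
Σt_A = 31.901 km; Σt_B = 38.2 km; Σ(ρt)_A = 86790.29; Σ(ρt)_B = 105814 (in km·kg/m³).
e = (31.901 − 38.2) − (86790.29 − 105814) / 3350 = −0.62 km.

−0.62 km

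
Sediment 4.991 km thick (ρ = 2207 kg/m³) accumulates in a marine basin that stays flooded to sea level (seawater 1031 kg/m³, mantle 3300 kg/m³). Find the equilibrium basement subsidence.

2.59 km

Submarine loading: the sediment displaces seawater, and the subsidence is in turn flooded, so s (ρ_m − ρ_w) = t (ρ_sed − ρ_w).
s = 4.991 km × (2207 − 1031) / (3300 − 1031) = 2.59 km.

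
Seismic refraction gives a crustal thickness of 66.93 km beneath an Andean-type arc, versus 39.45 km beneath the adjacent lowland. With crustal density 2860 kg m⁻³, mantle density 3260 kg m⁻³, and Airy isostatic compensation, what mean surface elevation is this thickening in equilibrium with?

3.37 km

Excess crust Δ = 66.93 km − 39.45 km = 27.48 km, split between elevation h and root r with h + r = Δ.
Airy balance ρ_c h = (ρ_m − ρ_c) r gives r = h ρ_c/(ρ_m − ρ_c), so h (1 + ρ_c/(ρ_m − ρ_c)) = Δ, i.e. h = Δ (ρ_m − ρ_c)/ρ_m.
h = 27.48 km × 400/3260 = 3.37 km.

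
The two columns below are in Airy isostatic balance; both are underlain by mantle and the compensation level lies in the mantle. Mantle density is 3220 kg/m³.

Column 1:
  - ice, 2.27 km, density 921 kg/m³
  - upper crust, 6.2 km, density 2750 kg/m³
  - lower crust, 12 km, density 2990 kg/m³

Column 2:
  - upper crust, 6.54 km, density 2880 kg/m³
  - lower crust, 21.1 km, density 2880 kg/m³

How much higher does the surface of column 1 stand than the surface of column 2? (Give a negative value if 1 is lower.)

0.464 km

For any compensation level in the mantle, the mantle terms cancel and isostasy reduces to e = (Σt_1 − Σt_2) − (Σ(ρt)_1 − Σ(ρt)_2) / ρ_m.
Σt_1 = 20.47 km; Σt_2 = 27.64 km; Σ(ρt)_1 = 55020.67; Σ(ρt)_2 = 79603.2 (in km·kg/m³).
e = (20.47 − 27.64) − (55020.67 − 79603.2) / 3220 = 0.464 km.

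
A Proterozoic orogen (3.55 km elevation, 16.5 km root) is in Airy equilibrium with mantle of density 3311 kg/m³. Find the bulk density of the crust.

ρ_c h = (ρ_m − ρ_c) r → ρ_c (h + r) = ρ_m r → ρ_c = ρ_m r / (h + r).
ρ_c = 3311 × 16.5 km / (3.55 km + 16.5 km) = 2720 kg/m³.

2720 kg/m³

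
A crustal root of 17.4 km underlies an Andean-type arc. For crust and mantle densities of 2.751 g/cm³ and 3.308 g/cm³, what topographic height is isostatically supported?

Isostatic balance requires: ρ_c h = (ρ_m − ρ_c) r.
h = r (ρ_m − ρ_c) / ρ_c = 17.4 km × (3.308 − 2.751) / 2.751 = 3.52 km.

3.52 km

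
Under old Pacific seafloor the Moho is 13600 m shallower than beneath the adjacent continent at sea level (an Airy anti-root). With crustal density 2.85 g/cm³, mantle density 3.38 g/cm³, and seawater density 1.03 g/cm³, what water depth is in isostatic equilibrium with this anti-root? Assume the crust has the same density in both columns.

Replacing a thickness d of crust by seawater at the top must be balanced by replacing crust with mantle at the base: d (ρ_c − ρ_w) = a (ρ_m − ρ_c).
d = a (ρ_m − ρ_c)/(ρ_c − ρ_w) = 13600 m × 0.53/1.82 = 3960 m.

3960 m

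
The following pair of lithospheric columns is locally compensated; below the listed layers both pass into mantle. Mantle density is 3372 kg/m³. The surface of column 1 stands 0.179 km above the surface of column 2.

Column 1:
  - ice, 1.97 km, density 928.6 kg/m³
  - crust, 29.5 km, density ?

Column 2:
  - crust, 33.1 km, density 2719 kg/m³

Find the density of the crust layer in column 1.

2780 kg/m³

Take the compensation level at the base of the deeper column (depth z_c below the surface of column 1) and equate Σ ρ_i t_i down to z_c; mantle fills any gap and the z_c terms cancel.
Column 1: 1.97×928.6 + 29.5×ρ + (z_c − 31.47)×3372
Column 2: 0.179×0 + 33.1×2719 + (z_c − 0.179 − 33.1)×3372
The z_c×3372 term appears on both sides and cancels. Collect the known terms of each column as K = Σ(ρt)_known − 3372 × (depth of known layers): K_1 = 1829.342 − 3372×31.47 = −104287.498; K_2 = 89998.9 − 3372×(0.179 + 33.1) = −22217.888.
Balance: K_1 + 29.5×ρ = K_2, so ρ = (K_2 − K_1)/29.5 = 82069.6/29.5 = 2780 kg/m³.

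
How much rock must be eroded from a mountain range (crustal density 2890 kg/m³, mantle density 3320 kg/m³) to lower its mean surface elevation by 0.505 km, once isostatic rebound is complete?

Net drop Δ = e − u = e − e ρ_c/ρ_m = e (ρ_m − ρ_c)/ρ_m.
e = Δ ρ_m/(ρ_m − ρ_c) = 0.505 km × 3320/430 = 3.9 km.

3.9 km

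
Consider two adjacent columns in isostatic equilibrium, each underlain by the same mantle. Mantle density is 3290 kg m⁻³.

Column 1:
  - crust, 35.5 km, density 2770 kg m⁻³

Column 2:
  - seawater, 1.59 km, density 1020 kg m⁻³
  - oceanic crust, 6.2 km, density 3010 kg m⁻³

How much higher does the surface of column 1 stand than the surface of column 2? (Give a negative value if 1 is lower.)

3.99 km

For any compensation level in the mantle, the mantle terms cancel and isostasy reduces to e = (Σt_1 − Σt_2) − (Σ(ρt)_1 − Σ(ρt)_2) / ρ_m.
Σt_1 = 35.5 km; Σt_2 = 7.79 km; Σ(ρt)_1 = 98335; Σ(ρt)_2 = 20283.8 (in km·kg m⁻³).
e = (35.5 − 7.79) − (98335 − 20283.8) / 3290 = 3.99 km.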